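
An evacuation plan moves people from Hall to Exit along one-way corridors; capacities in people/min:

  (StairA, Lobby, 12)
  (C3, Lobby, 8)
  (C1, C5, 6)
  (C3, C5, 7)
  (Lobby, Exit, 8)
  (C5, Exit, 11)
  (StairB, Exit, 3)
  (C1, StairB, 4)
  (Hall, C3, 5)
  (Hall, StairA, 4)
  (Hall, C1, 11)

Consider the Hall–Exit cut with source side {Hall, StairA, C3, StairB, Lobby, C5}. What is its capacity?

Edges leaving {Hall, StairA, C3, StairB, Lobby, C5}: Hall→C1 (11), StairB→Exit (3), Lobby→Exit (8), C5→Exit (11).
Cut capacity = 11 + 3 + 8 + 11 = 33.

33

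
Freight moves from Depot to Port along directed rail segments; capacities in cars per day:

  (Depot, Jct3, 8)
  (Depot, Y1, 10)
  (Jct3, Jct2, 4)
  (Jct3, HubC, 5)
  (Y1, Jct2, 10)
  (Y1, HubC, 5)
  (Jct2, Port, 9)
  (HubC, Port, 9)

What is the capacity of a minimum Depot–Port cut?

Augment Depot→Jct3→Jct2→Port: bottleneck 4, flow now 4.
Augment Depot→Jct3→HubC→Port: bottleneck 4, flow now 8.
Augment Depot→Y1→Jct2→Port: bottleneck 5, flow now 13.
Augment Depot→Y1→HubC→Port: bottleneck 5, flow now 18.
No augmenting path remains; maximum flow = 18.
By max-flow min-cut, the minimum cut capacity equals the max flow.
In the residual graph, reachable from Depot: {Depot}.
Min-cut edges: Depot→Jct3 (8), Depot→Y1 (10); capacity 8 + 10 = 18.

18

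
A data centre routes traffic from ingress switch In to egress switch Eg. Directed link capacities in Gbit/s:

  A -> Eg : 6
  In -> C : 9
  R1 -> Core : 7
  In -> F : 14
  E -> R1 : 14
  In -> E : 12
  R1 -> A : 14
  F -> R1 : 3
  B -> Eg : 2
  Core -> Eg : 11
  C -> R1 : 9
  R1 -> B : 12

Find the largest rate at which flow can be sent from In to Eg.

15

Augment In→F→R1→A→Eg: bottleneck 3, flow now 3.
Augment In→E→R1→A→Eg: bottleneck 3, flow now 6.
Augment In→E→R1→Core→Eg: bottleneck 7, flow now 13.
Augment In→E→R1→B→Eg: bottleneck 2, flow now 15.
No augmenting path remains; maximum flow = 15.
In the residual graph, reachable from In: {In, F, E, C, R1, A, B}.
Min-cut edges: R1→Core (7), A→Eg (6), B→Eg (2); capacity 7 + 6 + 2 = 15.
This cut is saturated, so no flow can exceed 15.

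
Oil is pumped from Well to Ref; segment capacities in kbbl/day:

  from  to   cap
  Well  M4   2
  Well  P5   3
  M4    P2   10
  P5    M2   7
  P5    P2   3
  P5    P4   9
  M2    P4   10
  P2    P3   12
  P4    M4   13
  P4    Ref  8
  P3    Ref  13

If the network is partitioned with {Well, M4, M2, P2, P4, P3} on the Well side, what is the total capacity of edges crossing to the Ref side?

Edges leaving {Well, M4, M2, P2, P4, P3}: Well→P5 (3), P4→Ref (8), P3→Ref (13).
Cut capacity = 3 + 8 + 13 = 24.

24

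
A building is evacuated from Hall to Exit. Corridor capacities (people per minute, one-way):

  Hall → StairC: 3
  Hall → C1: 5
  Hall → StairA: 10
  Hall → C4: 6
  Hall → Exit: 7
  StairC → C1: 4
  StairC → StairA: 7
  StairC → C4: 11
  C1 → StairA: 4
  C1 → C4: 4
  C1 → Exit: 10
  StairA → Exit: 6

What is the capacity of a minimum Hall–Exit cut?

21

Augment Hall→Exit: bottleneck 7, flow now 7.
Augment Hall→C1→Exit: bottleneck 5, flow now 12.
Augment Hall→StairA→Exit: bottleneck 6, flow now 18.
Augment Hall→StairC→C1→Exit: bottleneck 3, flow now 21.
No augmenting path remains; maximum flow = 21.
By max-flow min-cut, the minimum cut capacity equals the max flow.
In the residual graph, reachable from Hall: {Hall, StairA, C4}.
Min-cut edges: Hall→StairC (3), Hall→C1 (5), Hall→Exit (7), StairA→Exit (6); capacity 3 + 5 + 7 + 6 = 21.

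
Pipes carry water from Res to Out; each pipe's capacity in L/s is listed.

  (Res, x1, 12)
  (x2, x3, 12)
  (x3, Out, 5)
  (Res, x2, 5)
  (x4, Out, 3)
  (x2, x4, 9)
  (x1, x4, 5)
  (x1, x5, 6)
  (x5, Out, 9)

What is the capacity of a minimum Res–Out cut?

Augment Res→x1→x4→Out: bottleneck 3, flow now 3.
Augment Res→x1→x5→Out: bottleneck 6, flow now 9.
Augment Res→x2→x3→Out: bottleneck 5, flow now 14.
No augmenting path remains; maximum flow = 14.
By max-flow min-cut, the minimum cut capacity equals the max flow.
In the residual graph, reachable from Res: {Res, x1, x4}.
Min-cut edges: Res→x2 (5), x1→x5 (6), x4→Out (3); capacity 5 + 6 + 3 = 14.

14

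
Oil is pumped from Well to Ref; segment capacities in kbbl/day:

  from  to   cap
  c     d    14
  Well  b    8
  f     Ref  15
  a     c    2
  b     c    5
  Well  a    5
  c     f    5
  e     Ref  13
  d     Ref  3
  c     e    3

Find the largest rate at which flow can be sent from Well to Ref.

7

Augment Well→a→c→d→Ref: bottleneck 2, flow now 2.
Augment Well→b→c→d→Ref: bottleneck 1, flow now 3.
Augment Well→b→c→e→Ref: bottleneck 3, flow now 6.
Augment Well→b→c→f→Ref: bottleneck 1, flow now 7.
No augmenting path remains; maximum flow = 7.
In the residual graph, reachable from Well: {Well, a, b}.
Min-cut edges: a→c (2), b→c (5); capacity 2 + 5 = 7.
This cut is saturated, so no flow can exceed 7.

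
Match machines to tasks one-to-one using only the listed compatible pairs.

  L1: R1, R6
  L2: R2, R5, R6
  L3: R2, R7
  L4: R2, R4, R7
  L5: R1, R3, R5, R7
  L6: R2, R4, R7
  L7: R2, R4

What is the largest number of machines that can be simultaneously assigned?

6

Unit-capacity flow: source→left, listed edges, right→sink; max matching = max flow.
Augmenting path L1→R1 (+1); matched 1.
Augmenting path L2→R2 (+1); matched 2.
Augmenting path L3→R7 (+1); matched 3.
Augmenting path L4→R4 (+1); matched 4.
Augmenting path L5→R3 (+1); matched 5.
Augmenting path L6→R2→L2→R5 (+1); matched 6.
No augmenting path remains; maximum matching = 6.
König certificate: {L1, L2, L5, R2, R4, R7} is a vertex cover of size 6 (every listed pair touches it), so no matching can be larger.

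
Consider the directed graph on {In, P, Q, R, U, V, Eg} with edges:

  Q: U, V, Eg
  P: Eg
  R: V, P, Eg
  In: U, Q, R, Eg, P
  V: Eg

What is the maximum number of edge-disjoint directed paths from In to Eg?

Assign every edge capacity 1; by Menger, the answer equals the max flow.
Path In→Eg (+1); total 1.
Path In→P→Eg (+1); total 2.
Path In→Q→Eg (+1); total 3.
Path In→R→Eg (+1); total 4.
No residual In→Eg path; max flow = 4.
Certifying cut of size 4: {In→Eg, In→P, In→Q, In→R}.

4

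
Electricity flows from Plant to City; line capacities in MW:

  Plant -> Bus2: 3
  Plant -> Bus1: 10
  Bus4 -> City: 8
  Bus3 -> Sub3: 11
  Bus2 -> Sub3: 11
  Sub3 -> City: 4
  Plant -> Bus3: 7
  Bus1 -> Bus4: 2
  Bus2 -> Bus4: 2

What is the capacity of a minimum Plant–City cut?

8

Augment Plant→Bus3→Sub3→City: bottleneck 4, flow now 4.
Augment Plant→Bus2→Bus4→City: bottleneck 2, flow now 6.
Augment Plant→Bus1→Bus4→City: bottleneck 2, flow now 8.
No augmenting path remains; maximum flow = 8.
By max-flow min-cut, the minimum cut capacity equals the max flow.
In the residual graph, reachable from Plant: {Plant, Bus3, Bus2, Bus1, Sub3}.
Min-cut edges: Bus2→Bus4 (2), Bus1→Bus4 (2), Sub3→City (4); capacity 2 + 2 + 4 = 8.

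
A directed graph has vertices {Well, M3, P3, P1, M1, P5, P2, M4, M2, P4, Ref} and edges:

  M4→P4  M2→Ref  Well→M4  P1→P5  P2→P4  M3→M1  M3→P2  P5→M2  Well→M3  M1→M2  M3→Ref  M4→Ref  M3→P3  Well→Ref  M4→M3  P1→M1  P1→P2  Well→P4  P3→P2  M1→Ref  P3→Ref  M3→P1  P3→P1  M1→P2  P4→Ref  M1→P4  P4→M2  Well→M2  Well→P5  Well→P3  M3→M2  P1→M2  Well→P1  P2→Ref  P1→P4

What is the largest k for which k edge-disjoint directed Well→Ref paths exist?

Assign every edge capacity 1; by Menger, the answer equals the max flow.
Path Well→Ref (+1); total 1.
Path Well→M3→Ref (+1); total 2.
Path Well→P3→Ref (+1); total 3.
Path Well→M4→Ref (+1); total 4.
Path Well→M2→Ref (+1); total 5.
Path Well→P4→Ref (+1); total 6.
Path Well→P1→M1→Ref (+1); total 7.
No residual Well→Ref path; max flow = 7.
Certifying cut of size 7: {M2→Ref, Well→M3, Well→M4, Well→P1, Well→P3, Well→P4, Well→Ref}.

7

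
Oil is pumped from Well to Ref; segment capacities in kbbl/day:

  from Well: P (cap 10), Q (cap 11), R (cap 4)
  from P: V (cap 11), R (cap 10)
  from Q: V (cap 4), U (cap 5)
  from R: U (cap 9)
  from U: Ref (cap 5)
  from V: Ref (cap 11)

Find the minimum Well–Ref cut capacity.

Augment Well→P→V→Ref: bottleneck 10, flow now 10.
Augment Well→Q→U→Ref: bottleneck 5, flow now 15.
Augment Well→Q→V→Ref: bottleneck 1, flow now 16.
No augmenting path remains; maximum flow = 16.
By max-flow min-cut, the minimum cut capacity equals the max flow.
In the residual graph, reachable from Well: {Well, P, Q, R, U, V}.
Min-cut edges: U→Ref (5), V→Ref (11); capacity 5 + 11 = 16.

16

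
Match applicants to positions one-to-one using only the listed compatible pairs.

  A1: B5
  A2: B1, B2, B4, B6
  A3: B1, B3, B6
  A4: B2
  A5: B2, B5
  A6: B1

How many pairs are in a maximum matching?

Unit-capacity flow: source→left, listed edges, right→sink; max matching = max flow.
Augmenting path A1→B5 (+1); matched 1.
Augmenting path A2→B1 (+1); matched 2.
Augmenting path A3→B3 (+1); matched 3.
Augmenting path A4→B2 (+1); matched 4.
Augmenting path A6→B1→A2→B4 (+1); matched 5.
No augmenting path remains; maximum matching = 5.
König certificate: {A2, A3, A6, B2, B5} is a vertex cover of size 5 (every listed pair touches it), so no matching can be larger.

5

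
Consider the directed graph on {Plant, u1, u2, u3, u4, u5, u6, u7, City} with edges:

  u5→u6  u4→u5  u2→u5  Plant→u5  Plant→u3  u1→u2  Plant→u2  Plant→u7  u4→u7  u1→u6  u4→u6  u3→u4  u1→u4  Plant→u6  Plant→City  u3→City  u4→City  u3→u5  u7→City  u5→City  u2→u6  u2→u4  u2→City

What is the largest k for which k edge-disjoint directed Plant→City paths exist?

Assign every edge capacity 1; by Menger, the answer equals the max flow.
Path Plant→City (+1); total 1.
Path Plant→u2→City (+1); total 2.
Path Plant→u3→City (+1); total 3.
Path Plant→u5→City (+1); total 4.
Path Plant→u7→City (+1); total 5.
No residual Plant→City path; max flow = 5.
Certifying cut of size 5: {Plant→City, Plant→u2, Plant→u3, Plant→u5, Plant→u7}.

5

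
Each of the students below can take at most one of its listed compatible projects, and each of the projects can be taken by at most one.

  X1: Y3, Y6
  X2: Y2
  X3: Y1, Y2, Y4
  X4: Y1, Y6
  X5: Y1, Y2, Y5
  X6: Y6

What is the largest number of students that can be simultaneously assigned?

6

Unit-capacity flow: source→left, listed edges, right→sink; max matching = max flow.
Augmenting path X1→Y3 (+1); matched 1.
Augmenting path X2→Y2 (+1); matched 2.
Augmenting path X3→Y1 (+1); matched 3.
Augmenting path X4→Y6 (+1); matched 4.
Augmenting path X5→Y5 (+1); matched 5.
Augmenting path X6→Y6→X4→Y1→X3→Y4 (+1); matched 6.
No augmenting path remains; maximum matching = 6.
König certificate: {X1, X2, X3, X4, X5, X6} is a vertex cover of size 6 (every listed pair touches it), so no matching can be larger.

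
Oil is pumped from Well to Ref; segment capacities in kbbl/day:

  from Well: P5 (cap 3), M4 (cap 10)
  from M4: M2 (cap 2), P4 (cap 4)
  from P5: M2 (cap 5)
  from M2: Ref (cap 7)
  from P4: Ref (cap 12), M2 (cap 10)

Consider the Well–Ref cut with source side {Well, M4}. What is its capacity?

9

Edges leaving {Well, M4}: Well→P5 (3), M4→M2 (2), M4→P4 (4).
Cut capacity = 3 + 2 + 4 = 9.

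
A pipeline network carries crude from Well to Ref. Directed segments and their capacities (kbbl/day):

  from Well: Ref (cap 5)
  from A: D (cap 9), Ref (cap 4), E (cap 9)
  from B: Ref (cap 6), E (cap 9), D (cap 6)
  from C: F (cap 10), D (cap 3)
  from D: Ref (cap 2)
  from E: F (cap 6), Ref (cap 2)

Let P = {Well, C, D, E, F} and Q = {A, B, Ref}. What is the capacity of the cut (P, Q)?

Edges leaving {Well, C, D, E, F}: Well→Ref (5), D→Ref (2), E→Ref (2).
Cut capacity = 5 + 2 + 2 = 9.

9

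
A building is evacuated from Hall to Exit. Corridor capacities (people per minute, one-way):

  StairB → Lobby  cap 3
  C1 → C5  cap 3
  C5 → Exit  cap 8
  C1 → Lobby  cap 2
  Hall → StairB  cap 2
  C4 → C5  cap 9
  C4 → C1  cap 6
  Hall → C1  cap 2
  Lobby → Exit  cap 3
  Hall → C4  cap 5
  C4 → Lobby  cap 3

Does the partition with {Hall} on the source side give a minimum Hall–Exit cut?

Yes — it is a minimum cut (capacity 9).

Given cut capacity: 5 + 2 + 2 = 9.
Augment Hall→C4→Lobby→Exit: bottleneck 3, flow now 3.
Augment Hall→C4→C5→Exit: bottleneck 2, flow now 5.
Augment Hall→C1→C5→Exit: bottleneck 2, flow now 7.
Augment Hall→StairB→Lobby→C4→C5→Exit: bottleneck 2, flow now 9. (uses reverse residual edge)
No augmenting path remains; maximum flow = 9.
Cut capacity 9 equals the max flow, so it is a minimum cut.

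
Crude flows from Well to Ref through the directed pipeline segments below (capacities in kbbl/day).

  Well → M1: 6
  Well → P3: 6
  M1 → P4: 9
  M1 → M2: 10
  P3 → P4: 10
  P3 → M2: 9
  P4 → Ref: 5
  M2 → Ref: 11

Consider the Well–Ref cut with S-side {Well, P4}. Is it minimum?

Given cut capacity: 6 + 6 + 5 = 17.
Augment Well→M1→P4→Ref: bottleneck 5, flow now 5.
Augment Well→M1→M2→Ref: bottleneck 1, flow now 6.
Augment Well→P3→M2→Ref: bottleneck 6, flow now 12.
No augmenting path remains; maximum flow = 12.
In the residual graph, reachable from Well: {Well}.
Min-cut edges: Well→M1 (6), Well→P3 (6); capacity 6 + 6 = 12.
Cut capacity 17 exceeds the max flow 12, so it is not minimum.

No — its capacity is 17, but the minimum cut has capacity 12.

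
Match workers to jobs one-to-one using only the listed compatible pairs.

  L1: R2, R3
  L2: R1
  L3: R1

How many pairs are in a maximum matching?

Unit-capacity flow: source→left, listed edges, right→sink; max matching = max flow.
Augmenting path L1→R2 (+1); matched 1.
Augmenting path L2→R1 (+1); matched 2.
No augmenting path remains; maximum matching = 2.
König certificate: {L1, R1} is a vertex cover of size 2 (every listed pair touches it), so no matching can be larger.

2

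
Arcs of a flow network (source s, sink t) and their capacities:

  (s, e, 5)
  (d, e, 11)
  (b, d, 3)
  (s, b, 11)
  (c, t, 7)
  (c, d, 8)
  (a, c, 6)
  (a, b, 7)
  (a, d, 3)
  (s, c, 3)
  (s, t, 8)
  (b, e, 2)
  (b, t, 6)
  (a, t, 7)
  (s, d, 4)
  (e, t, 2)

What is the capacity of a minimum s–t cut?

19

Augment s→t: bottleneck 8, flow now 8.
Augment s→b→t: bottleneck 6, flow now 14.
Augment s→c→t: bottleneck 3, flow now 17.
Augment s→e→t: bottleneck 2, flow now 19.
No augmenting path remains; maximum flow = 19.
By max-flow min-cut, the minimum cut capacity equals the max flow.
In the residual graph, reachable from s: {s, b, d, e}.
Min-cut edges: s→c (3), s→t (8), b→t (6), e→t (2); capacity 3 + 8 + 6 + 2 = 19.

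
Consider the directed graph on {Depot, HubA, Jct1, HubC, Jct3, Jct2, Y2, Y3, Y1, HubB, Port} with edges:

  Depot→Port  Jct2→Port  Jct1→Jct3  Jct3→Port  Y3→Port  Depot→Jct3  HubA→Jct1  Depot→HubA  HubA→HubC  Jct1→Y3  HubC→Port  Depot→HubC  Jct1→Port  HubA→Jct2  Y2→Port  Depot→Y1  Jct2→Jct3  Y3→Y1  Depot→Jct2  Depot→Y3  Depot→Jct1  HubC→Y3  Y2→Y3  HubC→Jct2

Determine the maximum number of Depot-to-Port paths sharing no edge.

Assign every edge capacity 1; by Menger, the answer equals the max flow.
Path Depot→Port (+1); total 1.
Path Depot→Jct1→Port (+1); total 2.
Path Depot→HubC→Port (+1); total 3.
Path Depot→Jct3→Port (+1); total 4.
Path Depot→Jct2→Port (+1); total 5.
Path Depot→Y3→Port (+1); total 6.
No residual Depot→Port path; max flow = 6.
Certifying cut of size 6: {Depot→Port, HubC→Port, Jct1→Port, Jct2→Port, Jct3→Port, Y3→Port}.

6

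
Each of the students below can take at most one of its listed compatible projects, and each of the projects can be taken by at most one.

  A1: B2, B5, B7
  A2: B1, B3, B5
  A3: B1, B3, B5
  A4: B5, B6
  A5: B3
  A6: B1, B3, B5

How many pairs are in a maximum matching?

5

Unit-capacity flow: source→left, listed edges, right→sink; max matching = max flow.
Augmenting path A1→B2 (+1); matched 1.
Augmenting path A2→B1 (+1); matched 2.
Augmenting path A3→B3 (+1); matched 3.
Augmenting path A4→B5 (+1); matched 4.
Augmenting path A6→B5→A4→B6 (+1); matched 5.
No augmenting path remains; maximum matching = 5.
König certificate: {A1, A4, B1, B3, B5} is a vertex cover of size 5 (every listed pair touches it), so no matching can be larger.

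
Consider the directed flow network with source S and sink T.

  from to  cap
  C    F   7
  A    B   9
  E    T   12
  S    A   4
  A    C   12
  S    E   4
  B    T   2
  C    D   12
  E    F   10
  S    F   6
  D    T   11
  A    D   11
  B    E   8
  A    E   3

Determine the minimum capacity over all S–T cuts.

8

Augment S→E→T: bottleneck 4, flow now 4.
Augment S→A→B→T: bottleneck 2, flow now 6.
Augment S→A→D→T: bottleneck 2, flow now 8.
No augmenting path remains; maximum flow = 8.
By max-flow min-cut, the minimum cut capacity equals the max flow.
In the residual graph, reachable from S: {S, F}.
Min-cut edges: S→A (4), S→E (4); capacity 4 + 4 = 8.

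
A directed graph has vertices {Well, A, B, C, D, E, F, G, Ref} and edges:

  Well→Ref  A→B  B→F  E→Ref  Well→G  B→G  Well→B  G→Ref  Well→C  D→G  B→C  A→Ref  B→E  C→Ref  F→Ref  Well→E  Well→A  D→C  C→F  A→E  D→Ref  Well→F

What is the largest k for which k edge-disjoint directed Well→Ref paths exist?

6

Assign every edge capacity 1; by Menger, the answer equals the max flow.
Path Well→Ref (+1); total 1.
Path Well→A→Ref (+1); total 2.
Path Well→C→Ref (+1); total 3.
Path Well→E→Ref (+1); total 4.
Path Well→F→Ref (+1); total 5.
Path Well→G→Ref (+1); total 6.
No residual Well→Ref path; max flow = 6.
Certifying cut of size 6: {C→Ref, E→Ref, F→Ref, G→Ref, Well→A, Well→Ref}.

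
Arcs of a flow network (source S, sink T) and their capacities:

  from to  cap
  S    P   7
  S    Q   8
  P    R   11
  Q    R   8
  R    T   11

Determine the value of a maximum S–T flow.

11

Augment S→P→R→T: bottleneck 7, flow now 7.
Augment S→Q→R→T: bottleneck 4, flow now 11.
No augmenting path remains; maximum flow = 11.
In the residual graph, reachable from S: {S, P, Q, R}.
Min-cut edges: R→T (11); capacity 11 = 11.
This cut is saturated, so no flow can exceed 11.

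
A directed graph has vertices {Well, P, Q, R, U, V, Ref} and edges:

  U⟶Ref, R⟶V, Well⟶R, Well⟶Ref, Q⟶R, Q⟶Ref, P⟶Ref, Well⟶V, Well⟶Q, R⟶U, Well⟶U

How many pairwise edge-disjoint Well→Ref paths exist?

Assign every edge capacity 1; by Menger, the answer equals the max flow.
Path Well→Ref (+1); total 1.
Path Well→Q→Ref (+1); total 2.
Path Well→U→Ref (+1); total 3.
No residual Well→Ref path; max flow = 3.
Certifying cut of size 3: {U→Ref, Well→Q, Well→Ref}.

3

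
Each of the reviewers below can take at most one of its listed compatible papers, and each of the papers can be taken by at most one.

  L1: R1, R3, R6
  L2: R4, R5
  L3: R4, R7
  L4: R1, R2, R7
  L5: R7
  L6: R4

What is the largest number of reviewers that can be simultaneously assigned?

Unit-capacity flow: source→left, listed edges, right→sink; max matching = max flow.
Augmenting path L1→R1 (+1); matched 1.
Augmenting path L2→R4 (+1); matched 2.
Augmenting path L3→R7 (+1); matched 3.
Augmenting path L4→R2 (+1); matched 4.
Augmenting path L6→R4→L2→R5 (+1); matched 5.
No augmenting path remains; maximum matching = 5.
König certificate: {L1, L2, L4, R4, R7} is a vertex cover of size 5 (every listed pair touches it), so no matching can be larger.

5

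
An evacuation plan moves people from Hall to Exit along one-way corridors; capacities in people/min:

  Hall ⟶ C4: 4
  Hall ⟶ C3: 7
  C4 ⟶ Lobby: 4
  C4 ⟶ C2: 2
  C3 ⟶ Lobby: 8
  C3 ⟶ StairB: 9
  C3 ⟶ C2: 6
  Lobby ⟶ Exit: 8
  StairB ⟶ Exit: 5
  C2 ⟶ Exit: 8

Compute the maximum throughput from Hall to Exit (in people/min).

Augment Hall→C4→Lobby→Exit: bottleneck 4, flow now 4.
Augment Hall→C3→Lobby→Exit: bottleneck 4, flow now 8.
Augment Hall→C3→StairB→Exit: bottleneck 3, flow now 11.
No augmenting path remains; maximum flow = 11.
In the residual graph, reachable from Hall: {Hall}.
Min-cut edges: Hall→C4 (4), Hall→C3 (7); capacity 4 + 7 = 11.
This cut is saturated, so no flow can exceed 11.

11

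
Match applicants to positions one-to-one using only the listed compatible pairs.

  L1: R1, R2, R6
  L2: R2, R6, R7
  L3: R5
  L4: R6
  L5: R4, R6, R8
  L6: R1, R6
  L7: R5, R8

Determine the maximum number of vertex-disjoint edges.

Unit-capacity flow: source→left, listed edges, right→sink; max matching = max flow.
Augmenting path L1→R1 (+1); matched 1.
Augmenting path L2→R2 (+1); matched 2.
Augmenting path L3→R5 (+1); matched 3.
Augmenting path L4→R6 (+1); matched 4.
Augmenting path L5→R4 (+1); matched 5.
Augmenting path L7→R8 (+1); matched 6.
Augmenting path L6→R1→L1→R2→L2→R7 (+1); matched 7.
No augmenting path remains; maximum matching = 7.
König certificate: {L1, L2, L3, L4, L5, L6, L7} is a vertex cover of size 7 (every listed pair touches it), so no matching can be larger.

7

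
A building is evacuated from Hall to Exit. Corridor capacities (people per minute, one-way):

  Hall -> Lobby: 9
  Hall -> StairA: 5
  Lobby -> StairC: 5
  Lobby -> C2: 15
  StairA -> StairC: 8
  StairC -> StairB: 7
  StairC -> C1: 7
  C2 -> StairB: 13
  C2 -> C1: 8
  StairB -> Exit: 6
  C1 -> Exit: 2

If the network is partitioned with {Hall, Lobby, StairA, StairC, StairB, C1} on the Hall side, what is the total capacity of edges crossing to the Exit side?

Edges leaving {Hall, Lobby, StairA, StairC, StairB, C1}: Lobby→C2 (15), StairB→Exit (6), C1→Exit (2).
Cut capacity = 15 + 6 + 2 = 23.

23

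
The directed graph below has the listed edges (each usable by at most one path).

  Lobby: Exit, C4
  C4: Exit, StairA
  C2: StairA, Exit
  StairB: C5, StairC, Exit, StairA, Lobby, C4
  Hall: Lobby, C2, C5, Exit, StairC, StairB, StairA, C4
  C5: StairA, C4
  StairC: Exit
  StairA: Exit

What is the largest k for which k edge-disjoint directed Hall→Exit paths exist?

Assign every edge capacity 1; by Menger, the answer equals the max flow.
Path Hall→Exit (+1); total 1.
Path Hall→StairB→Exit (+1); total 2.
Path Hall→Lobby→Exit (+1); total 3.
Path Hall→StairC→Exit (+1); total 4.
Path Hall→StairA→Exit (+1); total 5.
Path Hall→C4→Exit (+1); total 6.
Path Hall→C2→Exit (+1); total 7.
No residual Hall→Exit path; max flow = 7.
Certifying cut of size 7: {C4→Exit, Hall→C2, Hall→Exit, Hall→Lobby, Hall→StairB, Hall→StairC, StairA→Exit}.

7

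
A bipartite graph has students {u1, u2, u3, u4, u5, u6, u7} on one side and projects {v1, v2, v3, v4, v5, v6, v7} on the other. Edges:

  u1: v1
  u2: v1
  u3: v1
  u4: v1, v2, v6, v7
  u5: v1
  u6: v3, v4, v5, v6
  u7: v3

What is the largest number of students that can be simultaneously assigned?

Unit-capacity flow: source→left, listed edges, right→sink; max matching = max flow.
Augmenting path u1→v1 (+1); matched 1.
Augmenting path u4→v2 (+1); matched 2.
Augmenting path u6→v3 (+1); matched 3.
Augmenting path u7→v3→u6→v4 (+1); matched 4.
No augmenting path remains; maximum matching = 4.
König certificate: {u4, u6, u7, v1} is a vertex cover of size 4 (every listed pair touches it), so no matching can be larger.

4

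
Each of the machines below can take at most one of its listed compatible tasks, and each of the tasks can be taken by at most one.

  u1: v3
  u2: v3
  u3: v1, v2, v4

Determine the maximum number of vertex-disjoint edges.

Unit-capacity flow: source→left, listed edges, right→sink; max matching = max flow.
Augmenting path u1→v3 (+1); matched 1.
Augmenting path u3→v1 (+1); matched 2.
No augmenting path remains; maximum matching = 2.
König certificate: {u3, v3} is a vertex cover of size 2 (every listed pair touches it), so no matching can be larger.

2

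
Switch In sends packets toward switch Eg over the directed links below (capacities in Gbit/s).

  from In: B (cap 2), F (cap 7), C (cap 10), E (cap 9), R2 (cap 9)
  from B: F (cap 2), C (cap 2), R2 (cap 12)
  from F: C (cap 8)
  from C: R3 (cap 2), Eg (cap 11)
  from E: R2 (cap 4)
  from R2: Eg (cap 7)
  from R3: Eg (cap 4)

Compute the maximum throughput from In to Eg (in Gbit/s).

Augment In→C→Eg: bottleneck 10, flow now 10.
Augment In→R2→Eg: bottleneck 7, flow now 17.
Augment In→B→C→Eg: bottleneck 1, flow now 18.
Augment In→B→C→R3→Eg: bottleneck 1, flow now 19.
Augment In→F→C→R3→Eg: bottleneck 1, flow now 20.
No augmenting path remains; maximum flow = 20.
In the residual graph, reachable from In: {In, B, F, C, E, R2}.
Min-cut edges: C→R3 (2), C→Eg (11), R2→Eg (7); capacity 2 + 11 + 7 = 20.
This cut is saturated, so no flow can exceed 20.

20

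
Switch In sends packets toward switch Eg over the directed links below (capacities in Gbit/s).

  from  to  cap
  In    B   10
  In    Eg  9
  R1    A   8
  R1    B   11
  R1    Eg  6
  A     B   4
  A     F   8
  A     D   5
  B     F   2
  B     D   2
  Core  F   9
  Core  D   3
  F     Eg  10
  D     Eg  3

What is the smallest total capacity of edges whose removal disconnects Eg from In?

Augment In→Eg: bottleneck 9, flow now 9.
Augment In→B→F→Eg: bottleneck 2, flow now 11.
Augment In→B→D→Eg: bottleneck 2, flow now 13.
No augmenting path remains; maximum flow = 13.
By max-flow min-cut, the minimum cut capacity equals the max flow.
In the residual graph, reachable from In: {In, B}.
Min-cut edges: In→Eg (9), B→F (2), B→D (2); capacity 9 + 2 + 2 = 13.

13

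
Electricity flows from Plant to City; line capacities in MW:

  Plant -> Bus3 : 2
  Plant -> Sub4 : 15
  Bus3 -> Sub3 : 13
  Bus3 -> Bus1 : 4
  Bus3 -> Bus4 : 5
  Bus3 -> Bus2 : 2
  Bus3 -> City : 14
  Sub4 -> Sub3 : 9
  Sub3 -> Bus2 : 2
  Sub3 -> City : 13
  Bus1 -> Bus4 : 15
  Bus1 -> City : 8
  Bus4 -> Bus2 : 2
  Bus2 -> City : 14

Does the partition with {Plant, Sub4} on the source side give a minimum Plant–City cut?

Given cut capacity: 2 + 9 = 11.
Augment Plant→Bus3→City: bottleneck 2, flow now 2.
Augment Plant→Sub4→Sub3→City: bottleneck 9, flow now 11.
No augmenting path remains; maximum flow = 11.
Cut capacity 11 equals the max flow, so it is a minimum cut.

Yes — it is a minimum cut (capacity 11).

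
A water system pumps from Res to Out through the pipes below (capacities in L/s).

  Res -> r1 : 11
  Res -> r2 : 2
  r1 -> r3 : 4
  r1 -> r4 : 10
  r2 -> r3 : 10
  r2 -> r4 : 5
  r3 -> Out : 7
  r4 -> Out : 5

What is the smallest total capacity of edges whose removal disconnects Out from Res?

11

Augment Res→r1→r3→Out: bottleneck 4, flow now 4.
Augment Res→r1→r4→Out: bottleneck 5, flow now 9.
Augment Res→r2→r3→Out: bottleneck 2, flow now 11.
No augmenting path remains; maximum flow = 11.
By max-flow min-cut, the minimum cut capacity equals the max flow.
In the residual graph, reachable from Res: {Res, r1, r4}.
Min-cut edges: Res→r2 (2), r1→r3 (4), r4→Out (5); capacity 2 + 4 + 5 = 11.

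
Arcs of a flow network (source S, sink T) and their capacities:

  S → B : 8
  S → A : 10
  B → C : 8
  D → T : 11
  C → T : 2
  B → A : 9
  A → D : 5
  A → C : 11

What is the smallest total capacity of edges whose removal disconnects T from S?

7

Augment S→A→C→T: bottleneck 2, flow now 2.
Augment S→A→D→T: bottleneck 5, flow now 7.
No augmenting path remains; maximum flow = 7.
By max-flow min-cut, the minimum cut capacity equals the max flow.
In the residual graph, reachable from S: {S, A, B, C}.
Min-cut edges: A→D (5), C→T (2); capacity 5 + 2 = 7.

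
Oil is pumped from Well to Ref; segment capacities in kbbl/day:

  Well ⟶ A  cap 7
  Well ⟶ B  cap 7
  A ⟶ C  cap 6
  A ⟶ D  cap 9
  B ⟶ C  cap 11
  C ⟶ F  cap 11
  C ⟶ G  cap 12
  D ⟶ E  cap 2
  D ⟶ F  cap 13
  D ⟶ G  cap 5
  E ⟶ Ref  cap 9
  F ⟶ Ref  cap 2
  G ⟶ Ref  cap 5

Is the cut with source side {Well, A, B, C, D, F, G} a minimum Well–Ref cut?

Yes — it is a minimum cut (capacity 9).

Given cut capacity: 2 + 2 + 5 = 9.
Augment Well→A→C→F→Ref: bottleneck 2, flow now 2.
Augment Well→A→C→G→Ref: bottleneck 4, flow now 6.
Augment Well→A→D→E→Ref: bottleneck 1, flow now 7.
Augment Well→B→C→G→Ref: bottleneck 1, flow now 8.
Augment Well→B→C→A→D→E→Ref: bottleneck 1, flow now 9. (uses reverse residual edge)
No augmenting path remains; maximum flow = 9.
Cut capacity 9 equals the max flow, so it is a minimum cut.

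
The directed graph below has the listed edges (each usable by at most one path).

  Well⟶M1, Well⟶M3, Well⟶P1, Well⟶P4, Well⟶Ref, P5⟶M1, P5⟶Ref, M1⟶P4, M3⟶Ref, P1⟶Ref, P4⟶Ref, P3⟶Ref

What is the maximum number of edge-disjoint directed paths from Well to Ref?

4

Assign every edge capacity 1; by Menger, the answer equals the max flow.
Path Well→Ref (+1); total 1.
Path Well→M3→Ref (+1); total 2.
Path Well→P1→Ref (+1); total 3.
Path Well→P4→Ref (+1); total 4.
No residual Well→Ref path; max flow = 4.
Certifying cut of size 4: {P4→Ref, Well→M3, Well→P1, Well→Ref}.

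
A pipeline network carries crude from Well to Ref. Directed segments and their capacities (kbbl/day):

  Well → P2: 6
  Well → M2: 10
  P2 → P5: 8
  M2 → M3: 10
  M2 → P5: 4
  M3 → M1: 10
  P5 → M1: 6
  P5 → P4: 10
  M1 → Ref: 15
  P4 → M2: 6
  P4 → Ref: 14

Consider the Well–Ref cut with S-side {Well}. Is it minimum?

Yes — it is a minimum cut (capacity 16).

Given cut capacity: 6 + 10 = 16.
Augment Well→P2→P5→M1→Ref: bottleneck 6, flow now 6.
Augment Well→M2→M3→M1→Ref: bottleneck 9, flow now 15.
Augment Well→M2→P5→P4→Ref: bottleneck 1, flow now 16.
No augmenting path remains; maximum flow = 16.
Cut capacity 16 equals the max flow, so it is a minimum cut.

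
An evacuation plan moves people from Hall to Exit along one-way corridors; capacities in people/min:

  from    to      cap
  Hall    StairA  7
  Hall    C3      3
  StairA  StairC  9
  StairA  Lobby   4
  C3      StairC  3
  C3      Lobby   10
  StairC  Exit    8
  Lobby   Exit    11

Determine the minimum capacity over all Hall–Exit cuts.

Augment Hall→StairA→StairC→Exit: bottleneck 7, flow now 7.
Augment Hall→C3→StairC→Exit: bottleneck 1, flow now 8.
Augment Hall→C3→Lobby→Exit: bottleneck 2, flow now 10.
No augmenting path remains; maximum flow = 10.
By max-flow min-cut, the minimum cut capacity equals the max flow.
In the residual graph, reachable from Hall: {Hall}.
Min-cut edges: Hall→StairA (7), Hall→C3 (3); capacity 7 + 3 = 10.

10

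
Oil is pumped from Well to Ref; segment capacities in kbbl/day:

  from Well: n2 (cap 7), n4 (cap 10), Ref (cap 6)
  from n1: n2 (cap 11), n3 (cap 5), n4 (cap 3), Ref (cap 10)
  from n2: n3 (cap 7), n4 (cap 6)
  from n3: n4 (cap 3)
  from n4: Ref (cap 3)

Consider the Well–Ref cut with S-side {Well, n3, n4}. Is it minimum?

No — its capacity is 16, but the minimum cut has capacity 9.

Given cut capacity: 7 + 6 + 3 = 16.
Augment Well→Ref: bottleneck 6, flow now 6.
Augment Well→n4→Ref: bottleneck 3, flow now 9.
No augmenting path remains; maximum flow = 9.
In the residual graph, reachable from Well: {Well, n2, n3, n4}.
Min-cut edges: Well→Ref (6), n4→Ref (3); capacity 6 + 3 = 9.
Cut capacity 16 exceeds the max flow 9, so it is not minimum.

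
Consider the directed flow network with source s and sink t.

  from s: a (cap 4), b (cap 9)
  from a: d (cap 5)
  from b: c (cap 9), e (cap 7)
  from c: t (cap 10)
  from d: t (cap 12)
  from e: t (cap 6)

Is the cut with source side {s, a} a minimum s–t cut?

Given cut capacity: 9 + 5 = 14.
Augment s→a→d→t: bottleneck 4, flow now 4.
Augment s→b→c→t: bottleneck 9, flow now 13.
No augmenting path remains; maximum flow = 13.
In the residual graph, reachable from s: {s}.
Min-cut edges: s→a (4), s→b (9); capacity 4 + 9 = 13.
Cut capacity 14 exceeds the max flow 13, so it is not minimum.

No — its capacity is 14, but the minimum cut has capacity 13.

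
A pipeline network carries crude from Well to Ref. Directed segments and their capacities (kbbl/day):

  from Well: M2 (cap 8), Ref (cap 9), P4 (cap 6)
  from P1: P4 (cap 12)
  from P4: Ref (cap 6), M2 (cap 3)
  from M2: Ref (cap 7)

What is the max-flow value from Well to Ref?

22

Augment Well→Ref: bottleneck 9, flow now 9.
Augment Well→P4→Ref: bottleneck 6, flow now 15.
Augment Well→M2→Ref: bottleneck 7, flow now 22.
No augmenting path remains; maximum flow = 22.
In the residual graph, reachable from Well: {Well, M2}.
Min-cut edges: Well→P4 (6), Well→Ref (9), M2→Ref (7); capacity 6 + 9 + 7 = 22.
This cut is saturated, so no flow can exceed 22.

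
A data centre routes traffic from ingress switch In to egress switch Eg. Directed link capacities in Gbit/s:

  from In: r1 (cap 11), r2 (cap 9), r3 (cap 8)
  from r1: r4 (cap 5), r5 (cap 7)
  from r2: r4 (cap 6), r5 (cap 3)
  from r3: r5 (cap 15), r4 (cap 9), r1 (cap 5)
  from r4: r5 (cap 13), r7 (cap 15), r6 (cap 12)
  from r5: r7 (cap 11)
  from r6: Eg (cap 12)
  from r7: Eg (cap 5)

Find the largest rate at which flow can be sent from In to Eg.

Augment In→r1→r4→r6→Eg: bottleneck 5, flow now 5.
Augment In→r1→r5→r7→Eg: bottleneck 5, flow now 10.
Augment In→r2→r4→r6→Eg: bottleneck 6, flow now 16.
Augment In→r3→r4→r6→Eg: bottleneck 1, flow now 17.
No augmenting path remains; maximum flow = 17.
In the residual graph, reachable from In: {In, r1, r2, r3, r4, r5, r7}.
Min-cut edges: r4→r6 (12), r7→Eg (5); capacity 12 + 5 = 17.
This cut is saturated, so no flow can exceed 17.

17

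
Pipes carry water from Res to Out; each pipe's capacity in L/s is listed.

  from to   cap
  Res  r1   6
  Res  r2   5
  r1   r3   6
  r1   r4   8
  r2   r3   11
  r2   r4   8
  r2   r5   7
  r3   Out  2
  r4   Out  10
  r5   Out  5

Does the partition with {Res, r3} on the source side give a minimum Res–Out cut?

Given cut capacity: 6 + 5 + 2 = 13.
Augment Res→r1→r3→Out: bottleneck 2, flow now 2.
Augment Res→r1→r4→Out: bottleneck 4, flow now 6.
Augment Res→r2→r4→Out: bottleneck 5, flow now 11.
No augmenting path remains; maximum flow = 11.
In the residual graph, reachable from Res: {Res}.
Min-cut edges: Res→r1 (6), Res→r2 (5); capacity 6 + 5 = 11.
Cut capacity 13 exceeds the max flow 11, so it is not minimum.

No — its capacity is 13, but the minimum cut has capacity 11.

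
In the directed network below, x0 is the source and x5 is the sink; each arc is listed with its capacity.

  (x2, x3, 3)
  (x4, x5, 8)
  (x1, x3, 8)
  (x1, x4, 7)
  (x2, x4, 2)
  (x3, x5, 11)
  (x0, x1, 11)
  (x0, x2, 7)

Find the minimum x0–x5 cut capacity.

16

Augment x0→x1→x3→x5: bottleneck 8, flow now 8.
Augment x0→x1→x4→x5: bottleneck 3, flow now 11.
Augment x0→x2→x3→x5: bottleneck 3, flow now 14.
Augment x0→x2→x4→x5: bottleneck 2, flow now 16.
No augmenting path remains; maximum flow = 16.
By max-flow min-cut, the minimum cut capacity equals the max flow.
In the residual graph, reachable from x0: {x0, x2}.
Min-cut edges: x0→x1 (11), x2→x3 (3), x2→x4 (2); capacity 11 + 3 + 2 = 16.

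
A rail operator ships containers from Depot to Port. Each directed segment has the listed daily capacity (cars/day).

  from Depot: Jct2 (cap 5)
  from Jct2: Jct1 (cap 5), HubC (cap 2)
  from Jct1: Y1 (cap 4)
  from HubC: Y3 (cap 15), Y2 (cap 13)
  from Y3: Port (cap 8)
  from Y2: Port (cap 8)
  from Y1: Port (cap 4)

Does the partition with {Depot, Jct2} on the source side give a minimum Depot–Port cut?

No — its capacity is 7, but the minimum cut has capacity 5.

Given cut capacity: 5 + 2 = 7.
Augment Depot→Jct2→Jct1→Y1→Port: bottleneck 4, flow now 4.
Augment Depot→Jct2→HubC→Y3→Port: bottleneck 1, flow now 5.
No augmenting path remains; maximum flow = 5.
In the residual graph, reachable from Depot: {Depot}.
Min-cut edges: Depot→Jct2 (5); capacity 5 = 5.
Cut capacity 7 exceeds the max flow 5, so it is not minimum.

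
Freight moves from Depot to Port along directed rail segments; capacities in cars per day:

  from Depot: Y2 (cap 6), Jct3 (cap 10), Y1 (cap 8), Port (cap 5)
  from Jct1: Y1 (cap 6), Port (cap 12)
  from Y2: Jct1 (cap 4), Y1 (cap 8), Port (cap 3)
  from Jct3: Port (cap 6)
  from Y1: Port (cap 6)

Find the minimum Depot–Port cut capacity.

Augment Depot→Port: bottleneck 5, flow now 5.
Augment Depot→Y2→Port: bottleneck 3, flow now 8.
Augment Depot→Jct3→Port: bottleneck 6, flow now 14.
Augment Depot→Y1→Port: bottleneck 6, flow now 20.
Augment Depot→Y2→Jct1→Port: bottleneck 3, flow now 23.
No augmenting path remains; maximum flow = 23.
By max-flow min-cut, the minimum cut capacity equals the max flow.
In the residual graph, reachable from Depot: {Depot, Jct3, Y1}.
Min-cut edges: Depot→Y2 (6), Depot→Port (5), Jct3→Port (6), Y1→Port (6); capacity 6 + 5 + 6 + 6 = 23.

23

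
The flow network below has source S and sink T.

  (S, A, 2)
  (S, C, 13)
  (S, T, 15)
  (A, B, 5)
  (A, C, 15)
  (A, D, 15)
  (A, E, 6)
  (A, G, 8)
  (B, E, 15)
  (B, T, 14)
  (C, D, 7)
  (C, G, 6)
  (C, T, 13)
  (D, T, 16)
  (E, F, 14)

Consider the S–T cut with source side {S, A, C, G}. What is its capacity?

61

Edges leaving {S, A, C, G}: S→T (15), A→B (5), A→D (15), A→E (6), C→D (7), C→T (13).
Cut capacity = 15 + 5 + 15 + 6 + 7 + 13 = 61.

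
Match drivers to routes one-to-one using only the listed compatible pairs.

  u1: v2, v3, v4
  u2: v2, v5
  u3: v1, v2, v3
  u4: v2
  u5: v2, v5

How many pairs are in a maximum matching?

Unit-capacity flow: source→left, listed edges, right→sink; max matching = max flow.
Augmenting path u1→v2 (+1); matched 1.
Augmenting path u2→v5 (+1); matched 2.
Augmenting path u3→v1 (+1); matched 3.
Augmenting path u4→v2→u1→v3 (+1); matched 4.
No augmenting path remains; maximum matching = 4.
König certificate: {u1, u3, v2, v5} is a vertex cover of size 4 (every listed pair touches it), so no matching can be larger.

4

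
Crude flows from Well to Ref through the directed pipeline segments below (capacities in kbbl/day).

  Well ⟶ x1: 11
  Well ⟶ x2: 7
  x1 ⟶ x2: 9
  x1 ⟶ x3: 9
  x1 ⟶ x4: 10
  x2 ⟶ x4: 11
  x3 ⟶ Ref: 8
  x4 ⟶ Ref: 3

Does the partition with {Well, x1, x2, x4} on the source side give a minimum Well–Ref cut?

No — its capacity is 12, but the minimum cut has capacity 11.

Given cut capacity: 9 + 3 = 12.
Augment Well→x1→x3→Ref: bottleneck 8, flow now 8.
Augment Well→x1→x4→Ref: bottleneck 3, flow now 11.
No augmenting path remains; maximum flow = 11.
In the residual graph, reachable from Well: {Well, x1, x2, x3, x4}.
Min-cut edges: x3→Ref (8), x4→Ref (3); capacity 8 + 3 = 11.
Cut capacity 12 exceeds the max flow 11, so it is not minimum.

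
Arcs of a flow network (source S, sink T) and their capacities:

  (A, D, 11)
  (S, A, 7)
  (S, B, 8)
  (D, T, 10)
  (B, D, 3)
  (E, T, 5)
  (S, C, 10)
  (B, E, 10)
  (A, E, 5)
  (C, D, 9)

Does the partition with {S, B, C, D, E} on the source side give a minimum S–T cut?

Given cut capacity: 7 + 10 + 5 = 22.
Augment S→A→D→T: bottleneck 7, flow now 7.
Augment S→B→D→T: bottleneck 3, flow now 10.
Augment S→B→E→T: bottleneck 5, flow now 15.
No augmenting path remains; maximum flow = 15.
In the residual graph, reachable from S: {S, A, B, C, D, E}.
Min-cut edges: D→T (10), E→T (5); capacity 10 + 5 = 15.
Cut capacity 22 exceeds the max flow 15, so it is not minimum.

No — its capacity is 22, but the minimum cut has capacity 15.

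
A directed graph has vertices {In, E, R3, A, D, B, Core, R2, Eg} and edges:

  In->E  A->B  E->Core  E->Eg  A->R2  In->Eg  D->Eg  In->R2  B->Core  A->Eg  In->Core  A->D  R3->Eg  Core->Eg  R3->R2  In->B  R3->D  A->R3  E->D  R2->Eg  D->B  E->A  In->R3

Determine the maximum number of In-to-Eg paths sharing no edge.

5

Assign every edge capacity 1; by Menger, the answer equals the max flow.
Path In→Eg (+1); total 1.
Path In→E→Eg (+1); total 2.
Path In→R3→Eg (+1); total 3.
Path In→Core→Eg (+1); total 4.
Path In→R2→Eg (+1); total 5.
No residual In→Eg path; max flow = 5.
Certifying cut of size 5: {Core→Eg, In→E, In→Eg, In→R2, In→R3}.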